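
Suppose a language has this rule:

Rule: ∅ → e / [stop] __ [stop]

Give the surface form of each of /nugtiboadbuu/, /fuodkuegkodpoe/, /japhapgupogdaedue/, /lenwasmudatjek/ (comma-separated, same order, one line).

/nugtiboadbuu/: /g/ and /t/ form a stop–stop cluster, so [e] is inserted between them. /d/ and /b/ form a stop–stop cluster, so [e] is inserted between them. → [nugetiboadebuu].
/fuodkuegkodpoe/: /d/ and /k/ form a stop–stop cluster, so [e] is inserted between them. /g/ and /k/ form a stop–stop cluster, so [e] is inserted between them. /d/ and /p/ form a stop–stop cluster, so [e] is inserted between them. → [fuodekuegekodepoe].
/japhapgupogdaedue/: /p/ and /g/ form a stop–stop cluster, so [e] is inserted between them. /g/ and /d/ form a stop–stop cluster, so [e] is inserted between them. → [japhapegupogedaedue].
/lenwasmudatjek/: the rule's environment is not met; surfaces unchanged as [lenwasmudatjek].

nugetiboadebuu, fuodekuegekodepoe, japhapegupogedaedue, lenwasmudatjek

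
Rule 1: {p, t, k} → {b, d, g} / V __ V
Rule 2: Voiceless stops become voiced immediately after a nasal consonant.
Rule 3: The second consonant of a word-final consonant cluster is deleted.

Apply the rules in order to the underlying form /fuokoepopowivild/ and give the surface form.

fuogoebobowivil

Rule 1 (intervocalic voicing): /k/ is a voiceless stop between vowels /o/ and /o/, so it voices to [g]. /p/ is a voiceless stop between vowels /e/ and /o/, so it voices to [b]. /p/ is a voiceless stop between vowels /o/ and /o/, so it voices to [b]. /fuokoepopowivild/ → fuogoebobowivild.
Rule 2 (post-nasal voicing): no segment meets the environment; /fuogoebobowivild/ is unchanged.
Rule 3 (final cluster simplification): /d/ is the second consonant of a word-final cluster /ld/, so it deletes. /fuogoebobowivild/ → fuogoebobowivil.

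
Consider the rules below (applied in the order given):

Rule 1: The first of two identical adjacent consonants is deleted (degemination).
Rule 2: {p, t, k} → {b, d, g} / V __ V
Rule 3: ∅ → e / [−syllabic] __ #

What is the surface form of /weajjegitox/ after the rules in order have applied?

weajegidoxe

Rule 1 (degemination): /jj/ is a geminate; the first /j/ deletes. /weajjegitox/ → weajegitox.
Rule 2 (intervocalic voicing): /t/ is a voiceless stop between vowels /i/ and /o/, so it voices to [d]. /weajegitox/ → weajegidox.
Rule 3 (final e-epenthesis): the form ends in the consonant /x/, so [e] is inserted word-finally. /weajegidox/ → weajegidoxe.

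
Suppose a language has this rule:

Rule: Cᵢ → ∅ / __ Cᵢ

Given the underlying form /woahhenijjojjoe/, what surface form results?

/hh/ is a geminate; the first /h/ deletes.
/jj/ is a geminate; the first /j/ deletes.
/jj/ is a geminate; the first /j/ deletes.
The other instances of /w/, /h/, /n/, /j/ do not occur in the required environment and remain unchanged.
Surface form: [woahenijojoe].

woahenijojoe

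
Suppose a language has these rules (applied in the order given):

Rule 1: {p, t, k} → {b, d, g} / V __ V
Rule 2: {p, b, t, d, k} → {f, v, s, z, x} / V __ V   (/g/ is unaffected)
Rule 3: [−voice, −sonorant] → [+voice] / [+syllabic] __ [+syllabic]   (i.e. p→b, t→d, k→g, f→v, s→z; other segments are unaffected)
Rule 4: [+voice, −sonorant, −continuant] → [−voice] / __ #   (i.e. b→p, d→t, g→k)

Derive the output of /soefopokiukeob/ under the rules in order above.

Rule 1 (intervocalic voicing): /p/ is a voiceless stop between vowels /o/ and /o/, so it voices to [b]. /k/ is a voiceless stop between vowels /o/ and /i/, so it voices to [g]. /k/ is a voiceless stop between vowels /u/ and /e/, so it voices to [g]. /soefopokiukeob/ → soefobogiugeob.
Rule 2 (intervocalic spirantization): /b/ is a stop between vowels /o/ and /o/, so it spirantizes to the fricative [v]. /soefobogiugeob/ → soefovogiugeob.
Rule 3 (intervocalic voicing): /f/ is a voiceless obstruent between vowels /e/ and /o/, so it voices to [v]. /soefovogiugeob/ → soevovogiugeob.
Rule 4 (final devoicing): /b/ is a voiced stop in word-final position, so it devoices to [p]. /soevovogiugeob/ → soevovogiugeop.

soevovogiugeop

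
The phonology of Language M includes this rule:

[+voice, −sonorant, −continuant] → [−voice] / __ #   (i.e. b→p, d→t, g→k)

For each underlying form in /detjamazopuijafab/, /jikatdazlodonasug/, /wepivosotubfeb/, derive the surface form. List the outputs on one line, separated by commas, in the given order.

detjamazopuijafap, jikatdazlodonasuk, wepivosotubfep

/detjamazopuijafab/: /b/ is a voiced stop in word-final position, so it devoices to [p]. → [detjamazopuijafap].
/jikatdazlodonasug/: /g/ is a voiced stop in word-final position, so it devoices to [k]. → [jikatdazlodonasuk].
/wepivosotubfeb/: /b/ is a voiced stop in word-final position, so it devoices to [p]. → [wepivosotubfep].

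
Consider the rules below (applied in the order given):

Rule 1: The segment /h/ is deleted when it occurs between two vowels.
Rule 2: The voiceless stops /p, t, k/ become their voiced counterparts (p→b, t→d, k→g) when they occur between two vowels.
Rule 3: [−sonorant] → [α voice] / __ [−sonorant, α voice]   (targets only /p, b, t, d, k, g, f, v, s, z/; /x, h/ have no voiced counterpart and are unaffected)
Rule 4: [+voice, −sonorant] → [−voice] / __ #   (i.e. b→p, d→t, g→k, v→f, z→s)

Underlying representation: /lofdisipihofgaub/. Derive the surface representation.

Rule 1 (intervocalic h-deletion): /h/ occurs between vowels /i/ and /o/, so it deletes. /lofdisipihofgaub/ → lofdisipiofgaub.
Rule 2 (intervocalic voicing): /p/ is a voiceless stop between vowels /i/ and /i/, so it voices to [b]. /lofdisipiofgaub/ → lofdisibiofgaub.
Rule 3 (regressive voicing assimilation): /f/ precedes the voiced obstruent /d/, so it voices to [v] by assimilation. /f/ precedes the voiced obstruent /g/, so it voices to [v] by assimilation. /lofdisibiofgaub/ → lovdisibiovgaub.
Rule 4 (final devoicing): /b/ is a voiced obstruent in word-final position, so it devoices to [p]. /lovdisibiovgaub/ → lovdisibiovgaup.

lovdisibiovgaup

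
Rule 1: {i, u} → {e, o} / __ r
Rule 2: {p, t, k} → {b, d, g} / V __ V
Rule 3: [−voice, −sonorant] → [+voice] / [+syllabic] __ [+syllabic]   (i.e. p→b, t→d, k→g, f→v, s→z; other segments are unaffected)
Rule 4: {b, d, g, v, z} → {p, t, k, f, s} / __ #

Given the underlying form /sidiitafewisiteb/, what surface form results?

Rule 1 (pre-rhotic lowering): no segment meets the environment; /sidiitafewisiteb/ is unchanged.
Rule 2 (intervocalic voicing): /t/ is a voiceless stop between vowels /i/ and /a/, so it voices to [d]. /t/ is a voiceless stop between vowels /i/ and /e/, so it voices to [d]. /sidiitafewisiteb/ → sidiidafewisideb.
Rule 3 (intervocalic voicing): /f/ is a voiceless obstruent between vowels /a/ and /e/, so it voices to [v]. /s/ is a voiceless obstruent between vowels /i/ and /i/, so it voices to [z]. /sidiidafewisideb/ → sidiidavewizideb.
Rule 4 (final devoicing): /b/ is a voiced obstruent in word-final position, so it devoices to [p]. /sidiidavewizideb/ → sidiidavewizidep.

sidiidavewizidep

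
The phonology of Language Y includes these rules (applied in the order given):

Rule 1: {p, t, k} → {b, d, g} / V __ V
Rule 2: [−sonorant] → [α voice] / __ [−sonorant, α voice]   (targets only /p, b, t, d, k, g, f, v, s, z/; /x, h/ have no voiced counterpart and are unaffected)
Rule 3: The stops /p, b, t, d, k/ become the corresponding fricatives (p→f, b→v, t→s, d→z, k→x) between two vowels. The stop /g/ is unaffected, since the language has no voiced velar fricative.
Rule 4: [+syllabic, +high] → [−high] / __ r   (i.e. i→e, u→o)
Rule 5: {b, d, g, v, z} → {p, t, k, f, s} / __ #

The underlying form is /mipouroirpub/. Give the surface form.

mivooroerpup

Rule 1 (intervocalic voicing): /p/ is a voiceless stop between vowels /i/ and /o/, so it voices to [b]. /mipouroirpub/ → mibouroirpub.
Rule 2 (regressive voicing assimilation): no segment meets the environment; /mibouroirpub/ is unchanged.
Rule 3 (intervocalic spirantization): /b/ is a stop between vowels /i/ and /o/, so it spirantizes to the fricative [v]. /mibouroirpub/ → mivouroirpub.
Rule 4 (pre-rhotic lowering): /u/ is a high vowel immediately before /r/, so it lowers to [o]. /i/ is a high vowel immediately before /r/, so it lowers to [e]. /mivouroirpub/ → mivooroerpub.
Rule 5 (final devoicing): /b/ is a voiced obstruent in word-final position, so it devoices to [p]. /mivooroerpub/ → mivooroerpup.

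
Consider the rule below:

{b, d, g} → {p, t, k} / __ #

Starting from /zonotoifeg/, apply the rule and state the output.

zonotoifek

/g/ is a voiced stop in word-final position, so it devoices to [k].
Surface form: [zonotoifek].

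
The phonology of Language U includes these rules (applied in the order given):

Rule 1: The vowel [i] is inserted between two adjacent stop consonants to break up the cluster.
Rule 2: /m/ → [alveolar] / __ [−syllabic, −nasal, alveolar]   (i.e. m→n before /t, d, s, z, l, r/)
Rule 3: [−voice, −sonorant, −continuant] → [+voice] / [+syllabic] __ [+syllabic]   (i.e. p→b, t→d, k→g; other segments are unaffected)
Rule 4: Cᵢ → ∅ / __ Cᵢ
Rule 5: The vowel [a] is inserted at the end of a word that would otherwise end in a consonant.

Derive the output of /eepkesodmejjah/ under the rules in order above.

eebigesodmejaha

Rule 1 (stop-cluster i-epenthesis): /p/ and /k/ form a stop–stop cluster, so [i] is inserted between them. /eepkesodmejjah/ → eepikesodmejjah.
Rule 2 (nasal place assimilation): no segment meets the environment; /eepikesodmejjah/ is unchanged.
Rule 3 (intervocalic voicing): /p/ is a voiceless stop between vowels /e/ and /i/, so it voices to [b]. /k/ is a voiceless stop between vowels /i/ and /e/, so it voices to [g]. /eepikesodmejjah/ → eebigesodmejjah.
Rule 4 (degemination): /jj/ is a geminate; the first /j/ deletes. /eebigesodmejjah/ → eebigesodmejah.
Rule 5 (final a-epenthesis): the form ends in the consonant /h/, so [a] is inserted word-finally. /eebigesodmejah/ → eebigesodmejaha.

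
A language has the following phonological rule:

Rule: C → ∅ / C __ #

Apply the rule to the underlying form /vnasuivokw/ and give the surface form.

/w/ is the second consonant of a word-final cluster /kw/, so it deletes.
Surface form: [vnasuivok].

vnasuivok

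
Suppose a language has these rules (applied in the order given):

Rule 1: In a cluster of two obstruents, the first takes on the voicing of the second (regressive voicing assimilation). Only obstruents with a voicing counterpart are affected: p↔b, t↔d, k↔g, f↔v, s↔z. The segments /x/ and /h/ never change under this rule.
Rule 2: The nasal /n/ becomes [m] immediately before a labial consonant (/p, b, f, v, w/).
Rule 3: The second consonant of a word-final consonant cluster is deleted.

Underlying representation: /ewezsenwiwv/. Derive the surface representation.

Rule 1 (regressive voicing assimilation): /z/ precedes the voiceless obstruent /s/, so it devoices to [s] by assimilation. /ewezsenwiwv/ → ewessenwiwv.
Rule 2 (nasal place assimilation): /n/ precedes the labial consonant /w/, so it assimilates in place to [m]. /ewessenwiwv/ → ewessemwiwv.
Rule 3 (final cluster simplification): /v/ is the second consonant of a word-final cluster /wv/, so it deletes. /ewessemwiwv/ → ewessemwiw.

ewessemwiw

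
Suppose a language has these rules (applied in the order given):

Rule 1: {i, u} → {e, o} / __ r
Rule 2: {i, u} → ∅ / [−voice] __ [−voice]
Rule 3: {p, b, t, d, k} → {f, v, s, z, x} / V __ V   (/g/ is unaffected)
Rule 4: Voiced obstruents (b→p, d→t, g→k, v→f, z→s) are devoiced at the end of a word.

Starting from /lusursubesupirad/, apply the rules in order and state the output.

lusorsuvesperat

Rule 1 (pre-rhotic lowering): /u/ is a high vowel immediately before /r/, so it lowers to [o]. /i/ is a high vowel immediately before /r/, so it lowers to [e]. /lusursubesupirad/ → lusorsubesuperad.
Rule 2 (high vowel syncope): /u/ is a high vowel flanked by voiceless consonants /s/ and /p/, so it deletes. /lusorsubesuperad/ → lusorsubesperad.
Rule 3 (intervocalic spirantization): /b/ is a stop between vowels /u/ and /e/, so it spirantizes to the fricative [v]. /lusorsubesperad/ → lusorsuvesperad.
Rule 4 (final devoicing): /d/ is a voiced obstruent in word-final position, so it devoices to [t]. /lusorsuvesperad/ → lusorsuvesperat.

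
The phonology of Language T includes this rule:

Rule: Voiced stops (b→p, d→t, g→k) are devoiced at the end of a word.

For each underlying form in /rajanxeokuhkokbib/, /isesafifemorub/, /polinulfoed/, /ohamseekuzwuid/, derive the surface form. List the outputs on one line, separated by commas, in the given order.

rajanxeokuhkokbip, isesafifemorup, polinulfoet, ohamseekuzwuit

/rajanxeokuhkokbib/: /b/ is a voiced stop in word-final position, so it devoices to [p]. → [rajanxeokuhkokbip].
/isesafifemorub/: /b/ is a voiced stop in word-final position, so it devoices to [p]. → [isesafifemorup].
/polinulfoed/: /d/ is a voiced stop in word-final position, so it devoices to [t]. → [polinulfoet].
/ohamseekuzwuid/: /d/ is a voiced stop in word-final position, so it devoices to [t]. → [ohamseekuzwuit].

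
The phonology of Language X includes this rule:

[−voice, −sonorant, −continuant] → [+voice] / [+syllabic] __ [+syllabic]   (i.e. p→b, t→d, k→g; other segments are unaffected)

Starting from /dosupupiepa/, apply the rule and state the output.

/p/ is a voiceless stop between vowels /u/ and /u/, so it voices to [b].
/p/ is a voiceless stop between vowels /u/ and /i/, so it voices to [b].
/p/ is a voiceless stop between vowels /e/ and /a/, so it voices to [b].
Surface form: [dosububieba].

dosububieba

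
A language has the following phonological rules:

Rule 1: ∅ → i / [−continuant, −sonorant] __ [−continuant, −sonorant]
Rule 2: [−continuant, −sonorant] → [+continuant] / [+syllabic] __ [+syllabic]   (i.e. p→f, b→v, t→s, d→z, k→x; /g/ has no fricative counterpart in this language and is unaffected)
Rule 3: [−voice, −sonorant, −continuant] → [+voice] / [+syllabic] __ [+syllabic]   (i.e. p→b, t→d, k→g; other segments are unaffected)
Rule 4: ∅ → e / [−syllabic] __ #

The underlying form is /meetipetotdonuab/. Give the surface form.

meesifesosizonuabe

Rule 1 (stop-cluster i-epenthesis): /t/ and /d/ form a stop–stop cluster, so [i] is inserted between them. /meetipetotdonuab/ → meetipetotidonuab.
Rule 2 (intervocalic spirantization): /t/ is a stop between vowels /e/ and /i/, so it spirantizes to the fricative [s]. /p/ is a stop between vowels /i/ and /e/, so it spirantizes to the fricative [f]. /t/ is a stop between vowels /e/ and /o/, so it spirantizes to the fricative [s]. /t/ is a stop between vowels /o/ and /i/, so it spirantizes to the fricative [s]. /d/ is a stop between vowels /i/ and /o/, so it spirantizes to the fricative [z]. /meetipetotidonuab/ → meesifesosizonuab.
Rule 3 (intervocalic voicing): no segment meets the environment; /meesifesosizonuab/ is unchanged.
Rule 4 (final e-epenthesis): the form ends in the consonant /b/, so [e] is inserted word-finally. /meesifesosizonuab/ → meesifesosizonuabe.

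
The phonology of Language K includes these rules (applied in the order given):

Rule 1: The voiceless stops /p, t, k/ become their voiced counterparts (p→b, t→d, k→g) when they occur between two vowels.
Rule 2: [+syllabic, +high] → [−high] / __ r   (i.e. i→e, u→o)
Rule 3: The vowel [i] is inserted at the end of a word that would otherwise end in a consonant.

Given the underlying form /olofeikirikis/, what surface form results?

Rule 1 (intervocalic voicing): /k/ is a voiceless stop between vowels /i/ and /i/, so it voices to [g]. /k/ is a voiceless stop between vowels /i/ and /i/, so it voices to [g]. /olofeikirikis/ → olofeigirigis.
Rule 2 (pre-rhotic lowering): /i/ is a high vowel immediately before /r/, so it lowers to [e]. /olofeigirigis/ → olofeigerigis.
Rule 3 (final i-epenthesis): the form ends in the consonant /s/, so [i] is inserted word-finally. /olofeigerigis/ → olofeigerigisi.

olofeigerigisi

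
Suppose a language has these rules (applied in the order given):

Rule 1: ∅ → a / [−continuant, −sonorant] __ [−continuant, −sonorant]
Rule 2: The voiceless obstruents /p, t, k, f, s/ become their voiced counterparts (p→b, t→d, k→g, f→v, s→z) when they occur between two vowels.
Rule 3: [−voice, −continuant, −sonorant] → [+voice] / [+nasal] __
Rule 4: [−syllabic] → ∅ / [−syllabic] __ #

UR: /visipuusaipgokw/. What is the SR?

vizibuuzaibagok

Rule 1 (stop-cluster a-epenthesis): /p/ and /g/ form a stop–stop cluster, so [a] is inserted between them. /visipuusaipgokw/ → visipuusaipagokw.
Rule 2 (intervocalic voicing): /s/ is a voiceless obstruent between vowels /i/ and /i/, so it voices to [z]. /p/ is a voiceless obstruent between vowels /i/ and /u/, so it voices to [b]. /s/ is a voiceless obstruent between vowels /u/ and /a/, so it voices to [z]. /p/ is a voiceless obstruent between vowels /i/ and /a/, so it voices to [b]. /visipuusaipagokw/ → vizibuuzaibagokw.
Rule 3 (post-nasal voicing): no segment meets the environment; /vizibuuzaibagokw/ is unchanged.
Rule 4 (final cluster simplification): /w/ is the second consonant of a word-final cluster /kw/, so it deletes. /vizibuuzaibagokw/ → vizibuuzaibagok.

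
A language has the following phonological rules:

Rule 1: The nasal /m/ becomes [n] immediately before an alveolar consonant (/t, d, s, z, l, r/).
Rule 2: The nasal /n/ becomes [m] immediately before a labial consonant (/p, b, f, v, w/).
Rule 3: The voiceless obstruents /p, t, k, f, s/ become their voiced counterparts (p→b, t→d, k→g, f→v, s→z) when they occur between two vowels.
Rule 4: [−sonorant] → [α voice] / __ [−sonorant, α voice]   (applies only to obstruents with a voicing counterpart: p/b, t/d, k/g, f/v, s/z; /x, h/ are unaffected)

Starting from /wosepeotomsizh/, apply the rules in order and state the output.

Rule 1 (nasal place assimilation): /m/ precedes the alveolar consonant /s/, so it assimilates in place to [n]. /wosepeotomsizh/ → wosepeotonsizh.
Rule 2 (nasal place assimilation): no segment meets the environment; /wosepeotonsizh/ is unchanged.
Rule 3 (intervocalic voicing): /s/ is a voiceless obstruent between vowels /o/ and /e/, so it voices to [z]. /p/ is a voiceless obstruent between vowels /e/ and /e/, so it voices to [b]. /t/ is a voiceless obstruent between vowels /o/ and /o/, so it voices to [d]. /wosepeotonsizh/ → wozebeodonsizh.
Rule 4 (regressive voicing assimilation): /z/ precedes the voiceless obstruent /h/, so it devoices to [s] by assimilation. /wozebeodonsizh/ → wozebeodonsish.

wozebeodonsish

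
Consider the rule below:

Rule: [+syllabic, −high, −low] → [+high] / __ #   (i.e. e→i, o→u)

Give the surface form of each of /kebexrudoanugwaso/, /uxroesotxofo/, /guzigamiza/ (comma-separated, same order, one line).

kebexrudoanugwasu, uxroesotxofu, guzigamiza

/kebexrudoanugwaso/: /o/ is a mid vowel in word-final position, so it raises to [u]. → [kebexrudoanugwasu].
/uxroesotxofo/: /o/ is a mid vowel in word-final position, so it raises to [u]. → [uxroesotxofu].
/guzigamiza/: the rule's environment is not met; surfaces unchanged as [guzigamiza].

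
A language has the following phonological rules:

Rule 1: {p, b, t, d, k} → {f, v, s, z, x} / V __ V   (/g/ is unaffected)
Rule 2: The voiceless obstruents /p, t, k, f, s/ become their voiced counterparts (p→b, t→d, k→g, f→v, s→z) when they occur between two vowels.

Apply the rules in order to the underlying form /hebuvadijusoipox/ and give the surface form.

hevuvazijuzoivox

Rule 1 (intervocalic spirantization): /b/ is a stop between vowels /e/ and /u/, so it spirantizes to the fricative [v]. /d/ is a stop between vowels /a/ and /i/, so it spirantizes to the fricative [z]. /p/ is a stop between vowels /i/ and /o/, so it spirantizes to the fricative [f]. /hebuvadijusoipox/ → hevuvazijusoifox.
Rule 2 (intervocalic voicing): /s/ is a voiceless obstruent between vowels /u/ and /o/, so it voices to [z]. /f/ is a voiceless obstruent between vowels /i/ and /o/, so it voices to [v]. /hevuvazijusoifox/ → hevuvazijuzoivox.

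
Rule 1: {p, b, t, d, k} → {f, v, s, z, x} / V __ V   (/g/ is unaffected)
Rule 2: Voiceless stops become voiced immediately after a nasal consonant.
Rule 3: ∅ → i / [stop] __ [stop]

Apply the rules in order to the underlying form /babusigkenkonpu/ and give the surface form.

bavusigikengonbu

Rule 1 (intervocalic spirantization): /b/ is a stop between vowels /a/ and /u/, so it spirantizes to the fricative [v]. /babusigkenkonpu/ → bavusigkenkonpu.
Rule 2 (post-nasal voicing): /k/ is a voiceless stop immediately after the nasal /n/, so it voices to [g]. /p/ is a voiceless stop immediately after the nasal /n/, so it voices to [b]. /bavusigkenkonpu/ → bavusigkengonbu.
Rule 3 (stop-cluster i-epenthesis): /g/ and /k/ form a stop–stop cluster, so [i] is inserted between them. /bavusigkengonbu/ → bavusigikengonbu.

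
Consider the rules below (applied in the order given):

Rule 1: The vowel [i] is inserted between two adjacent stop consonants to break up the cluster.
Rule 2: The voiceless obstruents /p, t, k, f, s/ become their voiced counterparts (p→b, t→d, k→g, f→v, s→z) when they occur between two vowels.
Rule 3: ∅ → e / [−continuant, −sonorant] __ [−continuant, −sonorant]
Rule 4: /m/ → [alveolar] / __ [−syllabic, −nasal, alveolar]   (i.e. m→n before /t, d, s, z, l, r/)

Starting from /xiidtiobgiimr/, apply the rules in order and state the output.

Rule 1 (stop-cluster i-epenthesis): /d/ and /t/ form a stop–stop cluster, so [i] is inserted between them. /b/ and /g/ form a stop–stop cluster, so [i] is inserted between them. /xiidtiobgiimr/ → xiiditiobigiimr.
Rule 2 (intervocalic voicing): /t/ is a voiceless obstruent between vowels /i/ and /i/, so it voices to [d]. /xiiditiobigiimr/ → xiididiobigiimr.
Rule 3 (stop-cluster e-epenthesis): no segment meets the environment; /xiididiobigiimr/ is unchanged.
Rule 4 (nasal place assimilation): /m/ precedes the alveolar consonant /r/, so it assimilates in place to [n]. /xiididiobigiimr/ → xiididiobigiinr.

xiididiobigiinr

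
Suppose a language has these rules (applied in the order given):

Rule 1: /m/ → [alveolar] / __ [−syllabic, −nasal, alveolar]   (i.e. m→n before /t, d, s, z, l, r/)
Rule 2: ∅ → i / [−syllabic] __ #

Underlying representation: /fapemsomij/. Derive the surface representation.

Rule 1 (nasal place assimilation): /m/ precedes the alveolar consonant /s/, so it assimilates in place to [n]. /fapemsomij/ → fapensomij.
Rule 2 (final i-epenthesis): the form ends in the consonant /j/, so [i] is inserted word-finally. /fapensomij/ → fapensomiji.

fapensomiji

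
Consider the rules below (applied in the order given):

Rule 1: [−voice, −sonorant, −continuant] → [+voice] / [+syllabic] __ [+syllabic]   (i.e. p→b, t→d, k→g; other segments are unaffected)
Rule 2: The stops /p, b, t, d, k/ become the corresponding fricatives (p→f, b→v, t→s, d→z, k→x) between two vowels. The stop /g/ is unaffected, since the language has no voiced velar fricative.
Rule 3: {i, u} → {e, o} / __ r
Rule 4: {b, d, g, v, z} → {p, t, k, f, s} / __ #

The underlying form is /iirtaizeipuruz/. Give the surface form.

iertaizeivorus

Rule 1 (intervocalic voicing): /p/ is a voiceless stop between vowels /i/ and /u/, so it voices to [b]. /iirtaizeipuruz/ → iirtaizeiburuz.
Rule 2 (intervocalic spirantization): /b/ is a stop between vowels /i/ and /u/, so it spirantizes to the fricative [v]. /iirtaizeiburuz/ → iirtaizeivuruz.
Rule 3 (pre-rhotic lowering): /i/ is a high vowel immediately before /r/, so it lowers to [e]. /u/ is a high vowel immediately before /r/, so it lowers to [o]. /iirtaizeivuruz/ → iertaizeivoruz.
Rule 4 (final devoicing): /z/ is a voiced obstruent in word-final position, so it devoices to [s]. /iertaizeivoruz/ → iertaizeivorus.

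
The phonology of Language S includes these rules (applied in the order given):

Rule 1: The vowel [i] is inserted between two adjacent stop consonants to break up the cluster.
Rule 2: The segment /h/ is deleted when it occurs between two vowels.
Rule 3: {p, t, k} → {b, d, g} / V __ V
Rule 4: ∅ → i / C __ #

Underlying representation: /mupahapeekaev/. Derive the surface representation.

mubaabeegaevi

Rule 1 (stop-cluster i-epenthesis): no segment meets the environment; /mupahapeekaev/ is unchanged.
Rule 2 (intervocalic h-deletion): /h/ occurs between vowels /a/ and /a/, so it deletes. /mupahapeekaev/ → mupaapeekaev.
Rule 3 (intervocalic voicing): /p/ is a voiceless stop between vowels /u/ and /a/, so it voices to [b]. /p/ is a voiceless stop between vowels /a/ and /e/, so it voices to [b]. /k/ is a voiceless stop between vowels /e/ and /a/, so it voices to [g]. /mupaapeekaev/ → mubaabeegaev.
Rule 4 (final i-epenthesis): the form ends in the consonant /v/, so [i] is inserted word-finally. /mubaabeegaev/ → mubaabeegaevi.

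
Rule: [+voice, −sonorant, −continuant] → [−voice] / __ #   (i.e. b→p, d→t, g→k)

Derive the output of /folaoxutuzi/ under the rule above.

folaoxutuzi

No segment of /folaoxutuzi/ meets the structural description of the rule, so the form surfaces unchanged.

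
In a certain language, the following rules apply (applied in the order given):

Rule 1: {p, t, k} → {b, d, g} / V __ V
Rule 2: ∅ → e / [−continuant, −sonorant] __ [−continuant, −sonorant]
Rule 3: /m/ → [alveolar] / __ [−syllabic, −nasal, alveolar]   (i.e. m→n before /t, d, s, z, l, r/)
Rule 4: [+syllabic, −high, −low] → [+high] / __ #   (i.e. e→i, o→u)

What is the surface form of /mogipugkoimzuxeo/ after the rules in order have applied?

Rule 1 (intervocalic voicing): /p/ is a voiceless stop between vowels /i/ and /u/, so it voices to [b]. /mogipugkoimzuxeo/ → mogibugkoimzuxeo.
Rule 2 (stop-cluster e-epenthesis): /g/ and /k/ form a stop–stop cluster, so [e] is inserted between them. /mogibugkoimzuxeo/ → mogibugekoimzuxeo.
Rule 3 (nasal place assimilation): /m/ precedes the alveolar consonant /z/, so it assimilates in place to [n]. /mogibugekoimzuxeo/ → mogibugekoinzuxeo.
Rule 4 (final vowel raising): /o/ is a mid vowel in word-final position, so it raises to [u]. /mogibugekoinzuxeo/ → mogibugekoinzuxeu.

mogibugekoinzuxeu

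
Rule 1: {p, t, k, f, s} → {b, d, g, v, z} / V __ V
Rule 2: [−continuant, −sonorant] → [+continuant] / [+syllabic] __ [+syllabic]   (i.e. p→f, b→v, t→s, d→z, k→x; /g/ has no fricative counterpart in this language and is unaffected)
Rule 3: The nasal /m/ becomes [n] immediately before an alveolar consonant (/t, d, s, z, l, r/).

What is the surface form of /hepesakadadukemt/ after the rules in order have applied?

Rule 1 (intervocalic voicing): /p/ is a voiceless obstruent between vowels /e/ and /e/, so it voices to [b]. /s/ is a voiceless obstruent between vowels /e/ and /a/, so it voices to [z]. /k/ is a voiceless obstruent between vowels /a/ and /a/, so it voices to [g]. /k/ is a voiceless obstruent between vowels /u/ and /e/, so it voices to [g]. /hepesakadadukemt/ → hebezagadadugemt.
Rule 2 (intervocalic spirantization): /b/ is a stop between vowels /e/ and /e/, so it spirantizes to the fricative [v]. /d/ is a stop between vowels /a/ and /a/, so it spirantizes to the fricative [z]. /d/ is a stop between vowels /a/ and /u/, so it spirantizes to the fricative [z]. /hebezagadadugemt/ → hevezagazazugemt.
Rule 3 (nasal place assimilation): /m/ precedes the alveolar consonant /t/, so it assimilates in place to [n]. /hevezagazazugemt/ → hevezagazazugent.

hevezagazazugent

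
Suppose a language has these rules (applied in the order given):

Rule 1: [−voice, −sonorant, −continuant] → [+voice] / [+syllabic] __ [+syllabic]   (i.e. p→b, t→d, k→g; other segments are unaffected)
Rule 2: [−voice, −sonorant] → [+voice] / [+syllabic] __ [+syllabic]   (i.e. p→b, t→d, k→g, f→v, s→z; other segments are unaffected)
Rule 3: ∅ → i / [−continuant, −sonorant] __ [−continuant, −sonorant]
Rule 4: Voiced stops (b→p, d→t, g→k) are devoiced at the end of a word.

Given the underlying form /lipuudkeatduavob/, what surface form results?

Rule 1 (intervocalic voicing): /p/ is a voiceless stop between vowels /i/ and /u/, so it voices to [b]. /lipuudkeatduavob/ → libuudkeatduavob.
Rule 2 (intervocalic voicing): no segment meets the environment; /libuudkeatduavob/ is unchanged.
Rule 3 (stop-cluster i-epenthesis): /d/ and /k/ form a stop–stop cluster, so [i] is inserted between them. /t/ and /d/ form a stop–stop cluster, so [i] is inserted between them. /libuudkeatduavob/ → libuudikeatiduavob.
Rule 4 (final devoicing): /b/ is a voiced stop in word-final position, so it devoices to [p]. /libuudikeatiduavob/ → libuudikeatiduavop.

libuudikeatiduavop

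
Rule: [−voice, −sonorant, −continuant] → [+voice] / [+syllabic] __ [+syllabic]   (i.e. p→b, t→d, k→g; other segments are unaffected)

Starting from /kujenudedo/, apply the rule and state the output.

No segment of /kujenudedo/ meets the structural description of the rule, so the form surfaces unchanged.

kujenudedo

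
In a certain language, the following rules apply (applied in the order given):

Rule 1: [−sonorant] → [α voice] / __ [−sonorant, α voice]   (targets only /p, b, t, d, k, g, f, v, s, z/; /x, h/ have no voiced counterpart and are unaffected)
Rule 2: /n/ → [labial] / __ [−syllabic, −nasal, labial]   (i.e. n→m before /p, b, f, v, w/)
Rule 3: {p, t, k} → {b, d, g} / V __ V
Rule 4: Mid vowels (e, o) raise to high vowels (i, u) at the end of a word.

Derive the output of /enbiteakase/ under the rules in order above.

Rule 1 (regressive voicing assimilation): no segment meets the environment; /enbiteakase/ is unchanged.
Rule 2 (nasal place assimilation): /n/ precedes the labial consonant /b/, so it assimilates in place to [m]. /enbiteakase/ → embiteakase.
Rule 3 (intervocalic voicing): /t/ is a voiceless stop between vowels /i/ and /e/, so it voices to [d]. /k/ is a voiceless stop between vowels /a/ and /a/, so it voices to [g]. /embiteakase/ → embideagase.
Rule 4 (final vowel raising): /e/ is a mid vowel in word-final position, so it raises to [i]. /embideagase/ → embideagasi.

embideagasi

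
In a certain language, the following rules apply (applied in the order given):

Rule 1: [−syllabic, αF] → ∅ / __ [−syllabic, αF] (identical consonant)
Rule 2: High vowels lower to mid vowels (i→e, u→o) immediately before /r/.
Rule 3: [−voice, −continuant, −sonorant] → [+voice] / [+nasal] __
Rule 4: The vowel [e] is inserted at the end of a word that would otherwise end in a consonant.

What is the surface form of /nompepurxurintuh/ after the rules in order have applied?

Rule 1 (degemination): no segment meets the environment; /nompepurxurintuh/ is unchanged.
Rule 2 (pre-rhotic lowering): /u/ is a high vowel immediately before /r/, so it lowers to [o]. /u/ is a high vowel immediately before /r/, so it lowers to [o]. /nompepurxurintuh/ → nompeporxorintuh.
Rule 3 (post-nasal voicing): /p/ is a voiceless stop immediately after the nasal /m/, so it voices to [b]. /t/ is a voiceless stop immediately after the nasal /n/, so it voices to [d]. /nompeporxorintuh/ → nombeporxorinduh.
Rule 4 (final e-epenthesis): the form ends in the consonant /h/, so [e] is inserted word-finally. /nombeporxorinduh/ → nombeporxorinduhe.

nombeporxorinduhe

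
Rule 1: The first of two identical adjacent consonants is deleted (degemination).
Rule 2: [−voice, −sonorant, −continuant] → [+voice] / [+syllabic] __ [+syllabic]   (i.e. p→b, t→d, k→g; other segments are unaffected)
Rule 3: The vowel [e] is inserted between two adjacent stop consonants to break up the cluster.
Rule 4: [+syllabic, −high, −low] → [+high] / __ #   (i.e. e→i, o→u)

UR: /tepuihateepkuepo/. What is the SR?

tebuihadeepekuebu

Rule 1 (degemination): no segment meets the environment; /tepuihateepkuepo/ is unchanged.
Rule 2 (intervocalic voicing): /p/ is a voiceless stop between vowels /e/ and /u/, so it voices to [b]. /t/ is a voiceless stop between vowels /a/ and /e/, so it voices to [d]. /p/ is a voiceless stop between vowels /e/ and /o/, so it voices to [b]. /tepuihateepkuepo/ → tebuihadeepkuebo.
Rule 3 (stop-cluster e-epenthesis): /p/ and /k/ form a stop–stop cluster, so [e] is inserted between them. /tebuihadeepkuebo/ → tebuihadeepekuebo.
Rule 4 (final vowel raising): /o/ is a mid vowel in word-final position, so it raises to [u]. /tebuihadeepekuebo/ → tebuihadeepekuebu.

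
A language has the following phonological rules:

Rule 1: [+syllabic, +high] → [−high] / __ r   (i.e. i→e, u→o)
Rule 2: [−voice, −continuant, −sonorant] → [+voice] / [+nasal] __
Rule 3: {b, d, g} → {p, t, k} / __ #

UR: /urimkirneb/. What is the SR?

Rule 1 (pre-rhotic lowering): /u/ is a high vowel immediately before /r/, so it lowers to [o]. /i/ is a high vowel immediately before /r/, so it lowers to [e]. /urimkirneb/ → orimkerneb.
Rule 2 (post-nasal voicing): /k/ is a voiceless stop immediately after the nasal /m/, so it voices to [g]. /orimkerneb/ → orimgerneb.
Rule 3 (final devoicing): /b/ is a voiced stop in word-final position, so it devoices to [p]. /orimgerneb/ → orimgernep.

orimgernep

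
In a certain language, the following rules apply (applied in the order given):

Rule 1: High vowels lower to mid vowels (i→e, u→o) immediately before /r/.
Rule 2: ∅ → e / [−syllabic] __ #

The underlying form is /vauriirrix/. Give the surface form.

vaorierrixe

Rule 1 (pre-rhotic lowering): /u/ is a high vowel immediately before /r/, so it lowers to [o]. /i/ is a high vowel immediately before /r/, so it lowers to [e]. /vauriirrix/ → vaorierrix.
Rule 2 (final e-epenthesis): the form ends in the consonant /x/, so [e] is inserted word-finally. /vaorierrix/ → vaorierrixe.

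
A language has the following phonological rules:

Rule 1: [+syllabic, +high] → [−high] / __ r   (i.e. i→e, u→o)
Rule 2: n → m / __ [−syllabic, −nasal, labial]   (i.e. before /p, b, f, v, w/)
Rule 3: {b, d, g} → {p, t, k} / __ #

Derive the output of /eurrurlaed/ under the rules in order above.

Rule 1 (pre-rhotic lowering): /u/ is a high vowel immediately before /r/, so it lowers to [o]. /u/ is a high vowel immediately before /r/, so it lowers to [o]. /eurrurlaed/ → eorrorlaed.
Rule 2 (nasal place assimilation): no segment meets the environment; /eorrorlaed/ is unchanged.
Rule 3 (final devoicing): /d/ is a voiced stop in word-final position, so it devoices to [t]. /eorrorlaed/ → eorrorlaet.

eorrorlaet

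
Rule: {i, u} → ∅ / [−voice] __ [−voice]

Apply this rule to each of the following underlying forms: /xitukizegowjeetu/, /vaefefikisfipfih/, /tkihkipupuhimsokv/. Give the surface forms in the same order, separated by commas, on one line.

/xitukizegowjeetu/: /i/ is a high vowel flanked by voiceless consonants /x/ and /t/, so it deletes. /u/ is a high vowel flanked by voiceless consonants /t/ and /k/, so it deletes. → [xtkizegowjeetu].
/vaefefikisfipfih/: /i/ is a high vowel flanked by voiceless consonants /f/ and /k/, so it deletes. /i/ is a high vowel flanked by voiceless consonants /k/ and /s/, so it deletes. /i/ is a high vowel flanked by voiceless consonants /f/ and /p/, so it deletes. /i/ is a high vowel flanked by voiceless consonants /f/ and /h/, so it deletes. → [vaefefksfpfh].
/tkihkipupuhimsokv/: /i/ is a high vowel flanked by voiceless consonants /k/ and /h/, so it deletes. /i/ is a high vowel flanked by voiceless consonants /k/ and /p/, so it deletes. /u/ is a high vowel flanked by voiceless consonants /p/ and /p/, so it deletes. /u/ is a high vowel flanked by voiceless consonants /p/ and /h/, so it deletes. → [tkhkpphimsokv].

xtkizegowjeetu, vaefefksfpfh, tkhkpphimsokv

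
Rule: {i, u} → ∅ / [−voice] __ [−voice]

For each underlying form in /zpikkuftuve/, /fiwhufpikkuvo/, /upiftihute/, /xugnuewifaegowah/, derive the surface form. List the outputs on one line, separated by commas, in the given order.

/zpikkuftuve/: /i/ is a high vowel flanked by voiceless consonants /p/ and /k/, so it deletes. /u/ is a high vowel flanked by voiceless consonants /k/ and /f/, so it deletes. → [zpkkftuve].
/fiwhufpikkuvo/: /u/ is a high vowel flanked by voiceless consonants /h/ and /f/, so it deletes. /i/ is a high vowel flanked by voiceless consonants /p/ and /k/, so it deletes. → [fiwhfpkkuvo].
/upiftihute/: /i/ is a high vowel flanked by voiceless consonants /p/ and /f/, so it deletes. /i/ is a high vowel flanked by voiceless consonants /t/ and /h/, so it deletes. /u/ is a high vowel flanked by voiceless consonants /h/ and /t/, so it deletes. → [upfthte].
/xugnuewifaegowah/: the rule's environment is not met; surfaces unchanged as [xugnuewifaegowah].

zpkkftuve, fiwhfpkkuvo, upfthte, xugnuewifaegowah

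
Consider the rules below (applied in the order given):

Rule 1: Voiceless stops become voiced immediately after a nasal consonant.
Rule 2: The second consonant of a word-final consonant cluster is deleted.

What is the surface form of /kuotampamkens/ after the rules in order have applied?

kuotambamgen

Rule 1 (post-nasal voicing): /p/ is a voiceless stop immediately after the nasal /m/, so it voices to [b]. /k/ is a voiceless stop immediately after the nasal /m/, so it voices to [g]. /kuotampamkens/ → kuotambamgens.
Rule 2 (final cluster simplification): /s/ is the second consonant of a word-final cluster /ns/, so it deletes. /kuotambamgens/ → kuotambamgen.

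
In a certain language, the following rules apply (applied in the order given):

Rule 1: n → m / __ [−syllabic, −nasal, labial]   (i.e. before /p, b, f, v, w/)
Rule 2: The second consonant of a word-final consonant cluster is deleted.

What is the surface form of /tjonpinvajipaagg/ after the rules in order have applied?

Rule 1 (nasal place assimilation): /n/ precedes the labial consonant /p/, so it assimilates in place to [m]. /n/ precedes the labial consonant /v/, so it assimilates in place to [m]. /tjonpinvajipaagg/ → tjompimvajipaagg.
Rule 2 (final cluster simplification): /g/ is the second consonant of a word-final cluster /gg/, so it deletes. /tjompimvajipaagg/ → tjompimvajipaag.

tjompimvajipaag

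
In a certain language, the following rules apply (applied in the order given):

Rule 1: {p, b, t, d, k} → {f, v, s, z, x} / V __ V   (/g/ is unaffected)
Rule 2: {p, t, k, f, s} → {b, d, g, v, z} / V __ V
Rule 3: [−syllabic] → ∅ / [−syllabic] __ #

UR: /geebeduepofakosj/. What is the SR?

Rule 1 (intervocalic spirantization): /b/ is a stop between vowels /e/ and /e/, so it spirantizes to the fricative [v]. /d/ is a stop between vowels /e/ and /u/, so it spirantizes to the fricative [z]. /p/ is a stop between vowels /e/ and /o/, so it spirantizes to the fricative [f]. /k/ is a stop between vowels /a/ and /o/, so it spirantizes to the fricative [x]. /geebeduepofakosj/ → geevezuefofaxosj.
Rule 2 (intervocalic voicing): /f/ is a voiceless obstruent between vowels /e/ and /o/, so it voices to [v]. /f/ is a voiceless obstruent between vowels /o/ and /a/, so it voices to [v]. /geevezuefofaxosj/ → geevezuevovaxosj.
Rule 3 (final cluster simplification): /j/ is the second consonant of a word-final cluster /sj/, so it deletes. /geevezuevovaxosj/ → geevezuevovaxos.

geevezuevovaxos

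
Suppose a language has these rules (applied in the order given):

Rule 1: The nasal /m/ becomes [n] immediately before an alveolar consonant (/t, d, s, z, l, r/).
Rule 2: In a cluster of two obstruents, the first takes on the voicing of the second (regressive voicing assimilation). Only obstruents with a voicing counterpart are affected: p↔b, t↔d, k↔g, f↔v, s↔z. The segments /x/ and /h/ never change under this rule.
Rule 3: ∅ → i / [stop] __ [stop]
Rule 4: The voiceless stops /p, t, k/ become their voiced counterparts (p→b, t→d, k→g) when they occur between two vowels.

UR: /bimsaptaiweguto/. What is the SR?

Rule 1 (nasal place assimilation): /m/ precedes the alveolar consonant /s/, so it assimilates in place to [n]. /bimsaptaiweguto/ → binsaptaiweguto.
Rule 2 (regressive voicing assimilation): no segment meets the environment; /binsaptaiweguto/ is unchanged.
Rule 3 (stop-cluster i-epenthesis): /p/ and /t/ form a stop–stop cluster, so [i] is inserted between them. /binsaptaiweguto/ → binsapitaiweguto.
Rule 4 (intervocalic voicing): /p/ is a voiceless stop between vowels /a/ and /i/, so it voices to [b]. /t/ is a voiceless stop between vowels /i/ and /a/, so it voices to [d]. /t/ is a voiceless stop between vowels /u/ and /o/, so it voices to [d]. /binsapitaiweguto/ → binsabidaiwegudo.

binsabidaiwegudo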